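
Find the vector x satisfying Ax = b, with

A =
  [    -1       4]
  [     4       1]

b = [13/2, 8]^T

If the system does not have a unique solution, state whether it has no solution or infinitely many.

From equation 1: x_1 = -13/2 + 4·x_2.
Substitute into equation 2 and solve: x_2 = 2.
Then x_1 = 3/2.

x_1 = 3/2, x_2 = 2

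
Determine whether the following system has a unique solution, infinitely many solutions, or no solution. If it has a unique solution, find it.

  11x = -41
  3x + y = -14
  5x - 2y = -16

Row-reduce:
R1 ← R1 / (11).
R2 ← R2 − 3·R1.
R3 ← R3 − 5·R1.
R3 ← R3 + 2·R2.
Row 3 reduces to 0 = -3, a contradiction. The system is inconsistent.

no solution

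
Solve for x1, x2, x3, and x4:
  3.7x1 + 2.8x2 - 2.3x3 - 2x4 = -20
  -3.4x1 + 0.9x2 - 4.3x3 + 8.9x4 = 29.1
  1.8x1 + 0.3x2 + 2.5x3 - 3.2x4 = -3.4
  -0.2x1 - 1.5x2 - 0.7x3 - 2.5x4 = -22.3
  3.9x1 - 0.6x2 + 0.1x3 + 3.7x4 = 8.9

x1 = -2, x2 = 4, x3 = 6, x4 = 5

Row-reduce the augmented matrix:
R1 ← R1 / (37/10).
R2 ← R2 + 17/5·R1.
R3 ← R3 − 9/5·R1.
R4 ← R4 + 1/5·R1.
R5 ← R5 − 39/10·R1.
R2 ← R2 / (257/74).
R1 ← R1 − 28/37·R2.
R3 ← R3 + 393/370·R2.
R4 ← R4 + 499/370·R2.
R5 ← R5 + 657/185·R2.
R3 ← R3 / (10649/6425).
R1 ← R1 − 997/1285·R3.
R2 ← R2 + 2373/1285·R3.
R4 ← R4 + 21298/6425·R3.
R5 ← R5 + 25918/6425·R3.
Swap R4 and R5.
R4 ← R4 / (1370121/106490).
R1 ← R1 + 43617/21298·R4.
R2 ← R2 − 41715/21298·R4.
R3 ← R3 + 863/21298·R4.
R5 reduces to 0 = 0, so the extra equation is consistent.
Reading off the reduced rows gives x1 = -2, x2 = 4, x3 = 6, x4 = 5.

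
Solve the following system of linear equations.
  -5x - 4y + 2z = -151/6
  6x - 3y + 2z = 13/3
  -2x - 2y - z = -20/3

x = 5/2, y = 2, z = -7/3

Row-reduce the augmented matrix:
R1 ← R1 / (-5).
R2 ← R2 − 6·R1.
R3 ← R3 + 2·R1.
R2 ← R2 / (-39/5).
R1 ← R1 − 4/5·R2.
R3 ← R3 + 2/5·R2.
R3 ← R3 / (-79/39).
R1 ← R1 − 2/39·R3.
R2 ← R2 + 22/39·R3.
Reading off the reduced rows gives x = 5/2, y = 2, z = -7/3.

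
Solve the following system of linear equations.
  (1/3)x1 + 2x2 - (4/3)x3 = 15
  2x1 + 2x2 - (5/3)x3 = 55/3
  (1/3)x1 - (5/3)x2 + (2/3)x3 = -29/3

x1 = 1, x2 = 4, x3 = -5

Row-reduce the augmented matrix:
R1 ← R1 / (1/3).
R2 ← R2 − 2·R1.
R3 ← R3 − 1/3·R1.
R2 ← R2 / (-10).
R1 ← R1 − 6·R2.
R3 ← R3 + 11/3·R2.
R3 ← R3 / (-29/90).
R1 ← R1 + 1/5·R3.
R2 ← R2 + 19/30·R3.
Reading off the reduced rows gives x1 = 1, x2 = 4, x3 = -5.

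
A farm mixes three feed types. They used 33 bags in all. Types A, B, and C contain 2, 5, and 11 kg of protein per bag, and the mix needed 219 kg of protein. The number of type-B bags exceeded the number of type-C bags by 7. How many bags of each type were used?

Let a = type-A bags, b = type-B bags, c = type-C bags.
  a + b + c = 33
  2a + 5b + 11c = 219
  b - c = 7
Row-reduce the augmented matrix:
R2 ← R2 − 2·R1.
R2 ← R2 / (3).
R1 ← R1 − 1·R2.
R3 ← R3 − 1·R2.
R3 ← R3 / (-4).
R1 ← R1 + 2·R3.
R2 ← R2 − 3·R3.
Reading off the reduced rows gives a = 4, b = 18, c = 11.

type-A bags: 4, type-B bags: 18, type-C bags: 11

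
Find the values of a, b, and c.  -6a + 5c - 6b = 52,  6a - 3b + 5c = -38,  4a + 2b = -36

a = -6, b = -6, c = -4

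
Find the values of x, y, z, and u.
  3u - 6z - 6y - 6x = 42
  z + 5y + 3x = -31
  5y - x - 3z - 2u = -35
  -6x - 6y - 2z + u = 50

Row-reduce the augmented matrix:
R1 ← R1 / (-6).
R2 ← R2 − 3·R1.
R3 ← R3 + 1·R1.
R4 ← R4 + 6·R1.
R2 ← R2 / (2).
R1 ← R1 − 1·R2.
R3 ← R3 − 6·R2.
R3 ← R3 / (4).
R1 ← R1 − 2·R3.
R2 ← R2 + 1·R3.
R4 ← R4 − 4·R3.
R4 ← R4 / (5).
R1 ← R1 − 9/4·R4.
R2 ← R2 + 1·R4.
R3 ← R3 + 7/4·R4.
Reading off the reduced rows gives x = -5, y = -4, z = 4, u = 4.

x = -5, y = -4, z = 4, u = 4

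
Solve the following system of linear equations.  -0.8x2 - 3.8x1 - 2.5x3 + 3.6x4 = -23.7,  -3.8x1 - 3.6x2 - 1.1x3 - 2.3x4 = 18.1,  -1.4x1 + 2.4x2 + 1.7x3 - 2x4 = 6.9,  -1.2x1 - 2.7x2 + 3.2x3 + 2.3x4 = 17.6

Row-reduce the augmented matrix:
R1 ← R1 / (-19/5).
R2 ← R2 + 19/5·R1.
R3 ← R3 + 7/5·R1.
R4 ← R4 + 6/5·R1.
R2 ← R2 / (-14/5).
R1 ← R1 − 4/19·R2.
R3 ← R3 − 256/95·R2.
R4 ← R4 + 93/38·R2.
R3 ← R3 / (377/95).
R1 ← R1 − 29/38·R3.
R2 ← R2 + 1/2·R3.
R4 ← R4 − 1051/380·R3.
R4 ← R4 / (1329613/105560).
R1 ← R1 − 31/91·R4.
R2 ← R2 − 10267/10556·R4.
R3 ← R3 + 5988/2639·R4.
Reading off the reduced rows gives x1 = 0, x2 = -4, x3 = 5, x4 = -4.

x1 = 0, x2 = -4, x3 = 5, x4 = -4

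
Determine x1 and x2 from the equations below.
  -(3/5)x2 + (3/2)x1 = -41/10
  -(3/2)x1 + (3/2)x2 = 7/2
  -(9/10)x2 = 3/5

x1 = -3, x2 = -2/3

Row-reduce the augmented matrix:
R1 ← R1 / (3/2).
R2 ← R2 + 3/2·R1.
R2 ← R2 / (9/10).
R1 ← R1 + 2/5·R2.
R3 ← R3 + 9/10·R2.
R3 reduces to 0 = 0, so the extra equation is consistent.
Reading off the reduced rows gives x1 = -3, x2 = -2/3.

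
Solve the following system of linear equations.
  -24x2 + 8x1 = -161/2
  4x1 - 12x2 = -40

Row-reduce:
R1 ← R1 / (8).
R2 ← R2 − 4·R1.
Row 2 reduces to 0 = 1/4, a contradiction. The system is inconsistent.

no solution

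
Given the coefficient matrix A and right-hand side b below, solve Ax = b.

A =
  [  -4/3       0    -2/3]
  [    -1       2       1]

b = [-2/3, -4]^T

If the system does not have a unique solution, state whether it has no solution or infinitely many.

infinitely many solutions

Row-reduce:
R1 ← R1 / (-4/3).
R2 ← R2 + 1·R1.
R2 ← R2 / (2).
Rank is 2 with 3 unknowns, leaving x_3 free.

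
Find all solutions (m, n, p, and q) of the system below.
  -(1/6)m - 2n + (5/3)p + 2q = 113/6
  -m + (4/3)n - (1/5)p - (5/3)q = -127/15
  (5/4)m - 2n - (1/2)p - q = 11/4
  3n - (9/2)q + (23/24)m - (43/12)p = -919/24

no solution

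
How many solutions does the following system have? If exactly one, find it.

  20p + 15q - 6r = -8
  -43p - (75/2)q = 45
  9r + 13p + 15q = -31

Row-reduce:
R1 ← R1 / (20).
R2 ← R2 + 43·R1.
R3 ← R3 − 13·R1.
R2 ← R2 / (-21/4).
R1 ← R1 − 3/4·R2.
R3 ← R3 − 21/4·R2.
Row 3 reduces to 0 = 2, a contradiction. The system is inconsistent.

no solution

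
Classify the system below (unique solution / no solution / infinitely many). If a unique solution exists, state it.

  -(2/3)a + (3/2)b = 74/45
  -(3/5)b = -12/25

a = -2/3, b = 4/5

Row-reduce the augmented matrix:
R1 ← R1 / (-2/3).
R2 ← R2 / (-3/5).
R1 ← R1 + 9/4·R2.
Reading off the reduced rows gives a = -2/3, b = 4/5.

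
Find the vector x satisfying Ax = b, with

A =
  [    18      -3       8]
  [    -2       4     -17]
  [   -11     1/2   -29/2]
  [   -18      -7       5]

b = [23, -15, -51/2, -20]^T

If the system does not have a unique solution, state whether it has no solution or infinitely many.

no solution

Row-reduce:
R1 ← R1 / (18).
R2 ← R2 + 2·R1.
R3 ← R3 + 11·R1.
R4 ← R4 + 18·R1.
R2 ← R2 / (11/3).
R1 ← R1 + 1/6·R2.
R3 ← R3 + 4/3·R2.
R4 ← R4 + 10·R2.
R3 ← R3 / (-1021/66).
R1 ← R1 + 19/66·R3.
R2 ← R2 + 145/33·R3.
R4 ← R4 + 1021/33·R3.
Row 4 reduces to 0 = 1, a contradiction. The system is inconsistent.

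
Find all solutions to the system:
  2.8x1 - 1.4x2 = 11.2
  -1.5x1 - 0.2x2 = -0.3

x1 = 1, x2 = -6

Row-reduce the augmented matrix:
R1 ← R1 / (14/5).
R2 ← R2 + 3/2·R1.
R2 ← R2 / (-19/20).
R1 ← R1 + 1/2·R2.
Reading off the reduced rows gives x1 = 1, x2 = -6.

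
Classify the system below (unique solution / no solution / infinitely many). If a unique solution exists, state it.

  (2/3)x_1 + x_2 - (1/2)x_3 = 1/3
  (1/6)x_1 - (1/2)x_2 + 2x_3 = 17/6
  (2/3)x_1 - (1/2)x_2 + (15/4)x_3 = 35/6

infinitely many solutions

Row-reduce:
R1 ← R1 / (2/3).
R2 ← R2 − 1/6·R1.
R3 ← R3 − 2/3·R1.
R2 ← R2 / (-3/4).
R1 ← R1 − 3/2·R2.
R3 ← R3 + 3/2·R2.
Rank is 2 with 3 unknowns, leaving x_3 free.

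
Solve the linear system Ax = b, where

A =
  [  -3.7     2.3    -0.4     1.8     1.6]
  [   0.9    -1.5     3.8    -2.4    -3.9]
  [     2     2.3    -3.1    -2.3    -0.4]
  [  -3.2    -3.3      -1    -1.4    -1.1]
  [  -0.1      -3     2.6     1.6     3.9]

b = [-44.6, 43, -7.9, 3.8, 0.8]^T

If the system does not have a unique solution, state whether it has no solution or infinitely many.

Row-reduce the augmented matrix:
R1 ← R1 / (-37/10).
R2 ← R2 − 9/10·R1.
R3 ← R3 − 2·R1.
R4 ← R4 + 16/5·R1.
R5 ← R5 + 1/10·R1.
R2 ← R2 / (-174/185).
R1 ← R1 + 23/37·R2.
R3 ← R3 − 1311/370·R2.
R4 ← R4 + 1957/370·R2.
R5 ← R5 + 1133/370·R2.
R3 ← R3 / (6167/580).
R1 ← R1 + 407/174·R3.
R2 ← R2 + 685/174·R3.
R4 ← R4 + 37369/1740·R3.
R5 ← R5 + 16433/1740·R3.
R4 ← R4 / (-881878/92505).
R1 ← R1 + 20494/18501·R4.
R2 ← R2 + 21128/18501·R4.
R3 ← R3 + 5057/6167·R4.
R5 ← R5 − 18064/92505·R4.
R5 ← R5 / (33315953/8818780).
R1 ← R1 − 123717/1763756·R5.
R2 ← R2 − 24743/881878·R5.
R3 ← R3 + 1649697/3527512·R5.
R4 ← R4 − 3151117/3527512·R5.
Reading off the reduced rows gives x_1 = 6, x_2 = -6, x_3 = 2, x_4 = 1, x_5 = -6.

x_1 = 6, x_2 = -6, x_3 = 2, x_4 = 1, x_5 = -6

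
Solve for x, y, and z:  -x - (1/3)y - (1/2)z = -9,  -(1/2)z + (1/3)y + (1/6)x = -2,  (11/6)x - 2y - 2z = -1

Row-reduce the augmented matrix:
R1 ← R1 / (-1).
R2 ← R2 − 1/6·R1.
R3 ← R3 − 11/6·R1.
R2 ← R2 / (5/18).
R1 ← R1 − 1/3·R2.
R3 ← R3 + 47/18·R2.
R3 ← R3 / (-42/5).
R1 ← R1 − 6/5·R3.
R2 ← R2 + 21/10·R3.
Reading off the reduced rows gives x = 6, y = 0, z = 6.

x = 6, y = 0, z = 6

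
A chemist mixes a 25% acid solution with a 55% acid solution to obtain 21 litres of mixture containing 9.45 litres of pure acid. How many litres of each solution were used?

Let a = litres of solution A, b = litres of solution B.
  a + b = 21
  (1/4)a + (11/20)b = 189/20
From equation 1: a = 21 − b.
Substitute into equation 2 and solve: b = 14.
Then a = 7.

litres of solution A: 7, litres of solution B: 14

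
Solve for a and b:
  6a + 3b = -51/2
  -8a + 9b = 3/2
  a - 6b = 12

a = -3, b = -5/2

Row-reduce the augmented matrix:
R1 ← R1 / (6).
R2 ← R2 + 8·R1.
R3 ← R3 − 1·R1.
R2 ← R2 / (13).
R1 ← R1 − 1/2·R2.
R3 ← R3 + 13/2·R2.
R3 reduces to 0 = 0, so the extra equation is consistent.
Reading off the reduced rows gives a = -3, b = -5/2.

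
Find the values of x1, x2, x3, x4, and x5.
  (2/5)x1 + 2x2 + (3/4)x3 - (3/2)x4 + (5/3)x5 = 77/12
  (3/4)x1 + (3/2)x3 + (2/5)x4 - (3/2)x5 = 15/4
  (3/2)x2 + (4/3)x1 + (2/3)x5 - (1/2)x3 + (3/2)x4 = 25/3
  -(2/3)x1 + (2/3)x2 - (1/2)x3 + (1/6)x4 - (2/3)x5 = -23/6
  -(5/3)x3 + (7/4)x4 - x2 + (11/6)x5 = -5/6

x1 = 5, x2 = 1, x3 = 1, x4 = 0, x5 = 1

Row-reduce the augmented matrix:
R1 ← R1 / (2/5).
R2 ← R2 − 3/4·R1.
R3 ← R3 − 4/3·R1.
R4 ← R4 + 2/3·R1.
R2 ← R2 / (-15/4).
R1 ← R1 − 5·R2.
R3 ← R3 + 31/6·R2.
R4 ← R4 − 4·R2.
R5 ← R5 + 1·R2.
R3 ← R3 / (-751/240).
R1 ← R1 − 2·R3.
R2 ← R2 + 1/40·R3.
R4 ← R4 − 17/20·R3.
R5 ← R5 + 203/120·R3.
R4 ← R4 / (7465/4506).
R1 ← R1 − 1396/751·R4.
R2 ← R2 + 3279/3755·R4.
R3 ← R3 + 7466/11265·R4.
R5 ← R5 + 30799/135180·R4.
R5 ← R5 / (3894127/2015550).
R1 ← R1 − 37234/22395·R5.
R2 ← R2 + 6016/111975·R5.
R3 ← R3 + 484364/335925·R5.
R4 ← R4 + 32704/22395·R5.
Reading off the reduced rows gives x1 = 5, x2 = 1, x3 = 1, x4 = 0, x5 = 1.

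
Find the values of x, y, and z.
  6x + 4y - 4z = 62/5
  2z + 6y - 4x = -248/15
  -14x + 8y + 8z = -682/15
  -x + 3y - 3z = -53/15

x = 7/3, y = -1, z = -3/5

Row-reduce the augmented matrix:
R1 ← R1 / (6).
R2 ← R2 + 4·R1.
R3 ← R3 + 14·R1.
R4 ← R4 + 1·R1.
R2 ← R2 / (26/3).
R1 ← R1 − 2/3·R2.
R3 ← R3 − 52/3·R2.
R4 ← R4 − 11/3·R2.
Swap R3 and R4.
R3 ← R3 / (-44/13).
R1 ← R1 + 8/13·R3.
R2 ← R2 + 1/13·R3.
R4 reduces to 0 = 0, so the extra equation is consistent.
Reading off the reduced rows gives x = 7/3, y = -1, z = -3/5.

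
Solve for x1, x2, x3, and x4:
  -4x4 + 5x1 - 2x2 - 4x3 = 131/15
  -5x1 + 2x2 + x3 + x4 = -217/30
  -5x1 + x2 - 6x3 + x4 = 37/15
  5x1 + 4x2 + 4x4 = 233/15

x1 = 5/3, x2 = 4/5, x3 = -3/2, x4 = 1

Row-reduce the augmented matrix:
R1 ← R1 / (5).
R2 ← R2 + 5·R1.
R3 ← R3 + 5·R1.
R4 ← R4 − 5·R1.
Swap R2 and R3.
R2 ← R2 / (-1).
R1 ← R1 + 2/5·R2.
R4 ← R4 − 6·R2.
R3 ← R3 / (-3).
R1 ← R1 − 16/5·R3.
R2 ← R2 − 10·R3.
R4 ← R4 + 56·R3.
R4 ← R4 / (46).
R1 ← R1 + 14/5·R4.
R2 ← R2 + 7·R4.
R3 ← R3 − 1·R4.
Reading off the reduced rows gives x1 = 5/3, x2 = 4/5, x3 = -3/2, x4 = 1.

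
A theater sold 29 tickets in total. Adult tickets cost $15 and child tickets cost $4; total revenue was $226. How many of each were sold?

Let a = adult tickets, c = child tickets.
  a + c = 29
  15a + 4c = 226
Row-reduce the augmented matrix:
R2 ← R2 − 15·R1.
R2 ← R2 / (-11).
R1 ← R1 − 1·R2.
Reading off the reduced rows gives a = 10, c = 19.

adult tickets: 10, child tickets: 19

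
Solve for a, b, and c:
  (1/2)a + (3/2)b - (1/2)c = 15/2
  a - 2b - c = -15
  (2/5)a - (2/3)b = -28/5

a = -4, b = 6, c = -1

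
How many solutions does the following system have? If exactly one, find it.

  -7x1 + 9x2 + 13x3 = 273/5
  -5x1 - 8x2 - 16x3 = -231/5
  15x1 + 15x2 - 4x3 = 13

x1 = -1, x2 = 12/5, x3 = 2

Row-reduce the augmented matrix:
R1 ← R1 / (-7).
R2 ← R2 + 5·R1.
R3 ← R3 − 15·R1.
R2 ← R2 / (-101/7).
R1 ← R1 + 9/7·R2.
R3 ← R3 − 240/7·R2.
R3 ← R3 / (-3659/101).
R1 ← R1 − 40/101·R3.
R2 ← R2 − 177/101·R3.
Reading off the reduced rows gives x1 = -1, x2 = 12/5, x3 = 2.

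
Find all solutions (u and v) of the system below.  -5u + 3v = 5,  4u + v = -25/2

u = -5/2, v = -5/2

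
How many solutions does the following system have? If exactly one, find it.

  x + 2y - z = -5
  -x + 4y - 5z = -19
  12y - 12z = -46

no solution

Row-reduce:
R2 ← R2 + 1·R1.
R2 ← R2 / (6).
R1 ← R1 − 2·R2.
R3 ← R3 − 12·R2.
Row 3 reduces to 0 = 2, a contradiction. The system is inconsistent.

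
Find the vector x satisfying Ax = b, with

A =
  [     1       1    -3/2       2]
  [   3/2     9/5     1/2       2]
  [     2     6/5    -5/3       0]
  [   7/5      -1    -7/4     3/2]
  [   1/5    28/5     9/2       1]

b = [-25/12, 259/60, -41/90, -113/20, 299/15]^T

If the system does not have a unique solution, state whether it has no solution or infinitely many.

x_1 = 2/3, x_2 = 7/4, x_3 = 7/3, x_4 = -1/2

Row-reduce the augmented matrix:
R2 ← R2 − 3/2·R1.
R3 ← R3 − 2·R1.
R4 ← R4 − 7/5·R1.
R5 ← R5 − 1/5·R1.
R2 ← R2 / (3/10).
R1 ← R1 − 1·R2.
R3 ← R3 + 4/5·R2.
R4 ← R4 + 12/5·R2.
R5 ← R5 − 27/5·R2.
R3 ← R3 / (26/3).
R1 ← R1 + 32/3·R3.
R2 ← R2 − 55/6·R3.
R4 ← R4 − 447/20·R3.
R5 ← R5 + 447/10·R3.
R4 ← R4 / (513/65).
R1 ← R1 + 112/39·R4.
R2 ← R2 − 145/39·R4.
R3 ← R3 + 10/13·R4.
R5 ← R5 + 1026/65·R4.
R5 reduces to 0 = 0, so the extra equation is consistent.
Reading off the reduced rows gives x_1 = 2/3, x_2 = 7/4, x_3 = 7/3, x_4 = -1/2.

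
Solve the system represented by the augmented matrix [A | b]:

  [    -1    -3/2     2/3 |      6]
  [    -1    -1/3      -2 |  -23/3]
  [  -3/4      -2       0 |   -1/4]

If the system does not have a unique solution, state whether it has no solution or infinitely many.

Row-reduce the augmented matrix:
R1 ← R1 / (-1).
R2 ← R2 + 1·R1.
R3 ← R3 + 3/4·R1.
R2 ← R2 / (7/6).
R1 ← R1 − 3/2·R2.
R3 ← R3 + 7/8·R2.
R3 ← R3 / (-5/2).
R1 ← R1 − 58/21·R3.
R2 ← R2 + 16/7·R3.
Reading off the reduced rows gives x_1 = -5, x_2 = 2, x_3 = 6.

x_1 = -5, x_2 = 2, x_3 = 6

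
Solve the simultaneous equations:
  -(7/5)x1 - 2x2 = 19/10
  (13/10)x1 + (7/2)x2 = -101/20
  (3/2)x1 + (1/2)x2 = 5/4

x1 = 3/2, x2 = -2

Row-reduce the augmented matrix:
R1 ← R1 / (-7/5).
R2 ← R2 − 13/10·R1.
R3 ← R3 − 3/2·R1.
R2 ← R2 / (23/14).
R1 ← R1 − 10/7·R2.
R3 ← R3 + 23/14·R2.
R3 reduces to 0 = 0, so the extra equation is consistent.
Reading off the reduced rows gives x1 = 3/2, x2 = -2.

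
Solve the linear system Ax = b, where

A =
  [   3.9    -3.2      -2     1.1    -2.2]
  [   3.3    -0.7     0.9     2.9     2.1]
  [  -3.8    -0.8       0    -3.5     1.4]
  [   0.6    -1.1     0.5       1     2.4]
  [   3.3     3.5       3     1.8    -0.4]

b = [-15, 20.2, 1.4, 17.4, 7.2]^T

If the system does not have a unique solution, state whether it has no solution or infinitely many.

Row-reduce the augmented matrix:
R1 ← R1 / (39/10).
R2 ← R2 − 33/10·R1.
R3 ← R3 + 19/5·R1.
R4 ← R4 − 3/5·R1.
R5 ← R5 − 33/10·R1.
R2 ← R2 / (261/130).
R1 ← R1 + 32/39·R2.
R3 ← R3 + 764/195·R2.
R4 ← R4 + 79/130·R2.
R5 ← R5 − 807/130·R2.
R3 ← R3 / (12176/3915).
R1 ← R1 − 428/783·R3.
R2 ← R2 − 337/261·R3.
R4 ← R4 − 2078/1305·R3.
R5 ← R5 + 2891/870·R3.
R4 ← R4 / (42769/60880).
R1 ← R1 − 5103/6088·R4.
R2 ← R2 − 9583/24352·R4.
R3 ← R3 − 11077/24352·R4.
R5 ← R5 + 180595/48704·R4.
R5 ← R5 / (-25587/18008).
R1 ← R1 + 1357/2251·R5.
R2 ← R2 + 10169/9004·R5.
R3 ← R3 − 18129/9004·R5.
R4 ← R4 − 1154/2251·R5.
Reading off the reduced rows gives x_1 = 0, x_2 = 0, x_3 = 2, x_4 = 2, x_5 = 6.

x_1 = 0, x_2 = 0, x_3 = 2, x_4 = 2, x_5 = 6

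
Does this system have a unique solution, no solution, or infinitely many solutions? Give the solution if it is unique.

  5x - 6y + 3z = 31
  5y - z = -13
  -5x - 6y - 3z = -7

Row-reduce the augmented matrix:
R1 ← R1 / (5).
R3 ← R3 + 5·R1.
R2 ← R2 / (5).
R1 ← R1 + 6/5·R2.
R3 ← R3 + 12·R2.
R3 ← R3 / (-12/5).
R1 ← R1 − 9/25·R3.
R2 ← R2 + 1/5·R3.
Reading off the reduced rows gives x = 2, y = -2, z = 3.

x = 2, y = -2, z = 3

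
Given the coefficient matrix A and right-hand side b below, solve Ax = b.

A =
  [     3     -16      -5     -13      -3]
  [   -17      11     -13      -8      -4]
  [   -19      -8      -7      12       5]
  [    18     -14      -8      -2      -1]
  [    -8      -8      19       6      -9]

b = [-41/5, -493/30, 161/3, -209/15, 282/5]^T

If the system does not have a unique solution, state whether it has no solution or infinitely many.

x_1 = -7/5, x_2 = -3/2, x_3 = 4/5, x_4 = 2, x_5 = -2/3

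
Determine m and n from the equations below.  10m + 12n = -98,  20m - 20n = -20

m = -5, n = -4

Row-reduce the augmented matrix:
R1 ← R1 / (10).
R2 ← R2 − 20·R1.
R2 ← R2 / (-44).
R1 ← R1 − 6/5·R2.
Reading off the reduced rows gives m = -5, n = -4.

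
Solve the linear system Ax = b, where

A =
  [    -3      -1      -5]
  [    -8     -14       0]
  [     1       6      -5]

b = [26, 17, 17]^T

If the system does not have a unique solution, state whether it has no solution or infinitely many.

no solution

Row-reduce:
R1 ← R1 / (-3).
R2 ← R2 + 8·R1.
R3 ← R3 − 1·R1.
R2 ← R2 / (-34/3).
R1 ← R1 − 1/3·R2.
R3 ← R3 − 17/3·R2.
Row 3 reduces to 0 = -1/2, a contradiction. The system is inconsistent.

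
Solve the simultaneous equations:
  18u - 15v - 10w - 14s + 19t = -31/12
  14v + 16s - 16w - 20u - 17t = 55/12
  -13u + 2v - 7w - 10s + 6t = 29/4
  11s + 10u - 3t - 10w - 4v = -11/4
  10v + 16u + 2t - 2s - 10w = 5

Row-reduce the augmented matrix:
R1 ← R1 / (18).
R2 ← R2 + 20·R1.
R3 ← R3 + 13·R1.
R4 ← R4 − 10·R1.
R5 ← R5 − 16·R1.
R2 ← R2 / (-8/3).
R1 ← R1 + 5/6·R2.
R3 ← R3 + 53/6·R2.
R4 ← R4 − 13/3·R2.
R5 ← R5 − 70/3·R2.
R3 ← R3 / (907/12).
R1 ← R1 − 95/12·R3.
R2 ← R2 − 61/6·R3.
R4 ← R4 + 97/2·R3.
R5 ← R5 + 715/3·R3.
R4 ← R4 / (5125/907).
R1 ← R1 − 1219/907·R4.
R2 ← R2 − 2482/907·R4.
R3 ← R3 + 259/907·R4.
R5 ← R5 + 48728/907·R4.
R5 ← R5 / (125111/10250).
R1 ← R1 + 3381/20500·R5.
R2 ← R2 + 4767/5125·R5.
R3 ← R3 + 1409/20500·R5.
R4 ← R4 + 2683/5125·R5.
Reading off the reduced rows gives u = -1/2, v = 4/3, w = 1/4, s = 5/3, t = 11/4.

u = -1/2, v = 4/3, w = 1/4, s = 5/3, t = 11/4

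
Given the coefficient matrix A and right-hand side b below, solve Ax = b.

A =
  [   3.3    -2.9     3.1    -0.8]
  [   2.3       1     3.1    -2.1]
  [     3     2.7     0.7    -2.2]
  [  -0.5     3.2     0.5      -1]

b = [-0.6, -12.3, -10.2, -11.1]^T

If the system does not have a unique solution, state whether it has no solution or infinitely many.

x_1 = 0, x_2 = -3, x_3 = -3, x_4 = 0

Row-reduce the augmented matrix:
R1 ← R1 / (33/10).
R2 ← R2 − 23/10·R1.
R3 ← R3 − 3·R1.
R4 ← R4 + 1/2·R1.
R2 ← R2 / (997/330).
R1 ← R1 + 29/33·R2.
R3 ← R3 − 587/110·R2.
R4 ← R4 − 911/330·R2.
R3 ← R3 / (-37661/9970).
R1 ← R1 − 1209/997·R3.
R2 ← R2 − 310/997·R3.
R4 ← R4 − 111/997·R3.
R4 ← R4 / (122419/376610).
R1 ← R1 + 838/2897·R4.
R2 ← R2 + 15347/37661·R4.
R3 ← R3 + 12479/37661·R4.
Reading off the reduced rows gives x_1 = 0, x_2 = -3, x_3 = -3, x_4 = 0.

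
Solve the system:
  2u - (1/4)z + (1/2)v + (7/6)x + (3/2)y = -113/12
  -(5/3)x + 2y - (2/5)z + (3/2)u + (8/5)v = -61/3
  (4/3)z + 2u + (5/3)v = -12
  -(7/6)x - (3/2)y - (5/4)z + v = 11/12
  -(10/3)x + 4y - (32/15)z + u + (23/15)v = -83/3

no solution

Row-reduce:
R1 ← R1 / (7/6).
R2 ← R2 + 5/3·R1.
R4 ← R4 + 7/6·R1.
R5 ← R5 + 10/3·R1.
R2 ← R2 / (29/7).
R1 ← R1 − 9/7·R2.
R5 ← R5 − 58/7·R2.
R3 ← R3 / (4/3).
R1 ← R1 − 3/145·R3.
R2 ← R2 + 53/290·R3.
R4 ← R4 + 3/2·R3.
R5 ← R5 + 4/3·R3.
R4 ← R4 / (17/4).
R1 ← R1 − 48/145·R4.
R2 ← R2 − 769/580·R4.
R3 ← R3 − 3/2·R4.
Row 5 reduces to 0 = 1, a contradiction. The system is inconsistent.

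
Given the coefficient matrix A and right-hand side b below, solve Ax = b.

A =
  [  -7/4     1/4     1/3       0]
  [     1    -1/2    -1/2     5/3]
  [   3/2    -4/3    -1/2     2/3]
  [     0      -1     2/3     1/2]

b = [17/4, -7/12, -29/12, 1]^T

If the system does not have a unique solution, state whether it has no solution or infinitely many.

Row-reduce the augmented matrix:
R1 ← R1 / (-7/4).
R2 ← R2 − 1·R1.
R3 ← R3 − 3/2·R1.
R2 ← R2 / (-5/14).
R1 ← R1 + 1/7·R2.
R3 ← R3 + 47/42·R2.
R4 ← R4 + 1·R2.
R3 ← R3 / (34/45).
R1 ← R1 + 1/15·R3.
R2 ← R2 − 13/15·R3.
R4 ← R4 − 23/15·R3.
R4 ← R4 / (259/51).
R1 ← R1 + 109/102·R4.
R2 ← R2 − 19/34·R4.
R3 ← R3 + 205/34·R4.
Reading off the reduced rows gives x_1 = -5/2, x_2 = -1/2, x_3 = 0, x_4 = 1.

x_1 = -5/2, x_2 = -1/2, x_3 = 0, x_4 = 1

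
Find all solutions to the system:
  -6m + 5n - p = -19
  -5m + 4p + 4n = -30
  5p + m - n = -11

infinitely many solutions

Row-reduce:
R1 ← R1 / (-6).
R2 ← R2 + 5·R1.
R3 ← R3 − 1·R1.
R2 ← R2 / (-1/6).
R1 ← R1 + 5/6·R2.
R3 ← R3 + 1/6·R2.
Rank is 2 with 3 unknowns, leaving p free.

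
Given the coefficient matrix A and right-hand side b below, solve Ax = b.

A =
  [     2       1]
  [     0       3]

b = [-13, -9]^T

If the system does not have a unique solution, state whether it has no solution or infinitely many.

x_1 = -5, x_2 = -3

Row-reduce the augmented matrix:
R1 ← R1 / (2).
R2 ← R2 / (3).
R1 ← R1 − 1/2·R2.
Reading off the reduced rows gives x_1 = -5, x_2 = -3.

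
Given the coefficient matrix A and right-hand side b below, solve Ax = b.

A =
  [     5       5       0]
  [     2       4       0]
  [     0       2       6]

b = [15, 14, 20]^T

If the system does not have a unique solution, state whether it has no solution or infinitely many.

x_1 = -1, x_2 = 4, x_3 = 2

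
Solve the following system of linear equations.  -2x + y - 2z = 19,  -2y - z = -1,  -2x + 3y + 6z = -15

x = -3, y = 3, z = -5

Row-reduce the augmented matrix:
R1 ← R1 / (-2).
R3 ← R3 + 2·R1.
R2 ← R2 / (-2).
R1 ← R1 + 1/2·R2.
R3 ← R3 − 2·R2.
R3 ← R3 / (7).
R1 ← R1 − 5/4·R3.
R2 ← R2 − 1/2·R3.
Reading off the reduced rows gives x = -3, y = 3, z = -5.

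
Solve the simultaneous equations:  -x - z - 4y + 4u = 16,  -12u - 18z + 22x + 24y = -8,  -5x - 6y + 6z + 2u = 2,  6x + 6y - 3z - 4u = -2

Row-reduce:
R1 ← R1 / (-1).
R2 ← R2 − 22·R1.
R3 ← R3 + 5·R1.
R4 ← R4 − 6·R1.
R2 ← R2 / (-64).
R1 ← R1 − 4·R2.
R3 ← R3 − 14·R2.
R4 ← R4 + 18·R2.
R3 ← R3 / (9/4).
R1 ← R1 + 3/2·R3.
R2 ← R2 − 5/8·R3.
R4 ← R4 − 9/4·R3.
Rank is 3 with 4 unknowns, leaving u free.

infinitely many solutions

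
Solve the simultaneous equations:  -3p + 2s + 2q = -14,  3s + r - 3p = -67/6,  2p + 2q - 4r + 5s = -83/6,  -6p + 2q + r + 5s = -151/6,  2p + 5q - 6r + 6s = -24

p = 1, q = -3, r = -2/3, s = -5/2

Row-reduce the augmented matrix:
R1 ← R1 / (-3).
R2 ← R2 + 3·R1.
R3 ← R3 − 2·R1.
R4 ← R4 + 6·R1.
R5 ← R5 − 2·R1.
R2 ← R2 / (-2).
R1 ← R1 + 2/3·R2.
R3 ← R3 − 10/3·R2.
R4 ← R4 + 2·R2.
R5 ← R5 − 19/3·R2.
R3 ← R3 / (-7/3).
R1 ← R1 + 1/3·R3.
R2 ← R2 + 1/2·R3.
R5 ← R5 + 17/6·R3.
Swap R4 and R5.
R4 ← R4 / (11/14).
R1 ← R1 + 15/7·R4.
R2 ← R2 + 31/14·R4.
R3 ← R3 + 24/7·R4.
R5 reduces to 0 = 0, so the extra equation is consistent.
Reading off the reduced rows gives p = 1, q = -3, r = -2/3, s = -5/2.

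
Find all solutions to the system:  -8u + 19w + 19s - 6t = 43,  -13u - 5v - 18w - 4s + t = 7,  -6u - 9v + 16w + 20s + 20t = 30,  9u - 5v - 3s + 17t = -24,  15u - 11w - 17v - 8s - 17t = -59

u = -3, v = 0, w = 2, s = -1, t = 0

Row-reduce the augmented matrix:
R1 ← R1 / (-8).
R2 ← R2 + 13·R1.
R3 ← R3 + 6·R1.
R4 ← R4 − 9·R1.
R5 ← R5 − 15·R1.
R2 ← R2 / (-5).
R3 ← R3 + 9·R2.
R4 ← R4 + 5·R2.
R5 ← R5 + 17·R2.
R3 ← R3 / (3589/40).
R1 ← R1 + 19/8·R3.
R2 ← R2 − 391/40·R3.
R4 ← R4 − 281/4·R3.
R5 ← R5 − 954/5·R3.
R4 ← R4 / (-1441/3589).
R1 ← R1 + 2014/3589·R4.
R2 ← R2 + 1760/3589·R4.
R3 ← R3 − 2741/3589·R4.
R5 ← R5 − 1729/3589·R4.
R5 ← R5 / (-116994/1441).
R1 ← R1 − 10405/1441·R5.
R2 ← R2 − 370/131·R5.
R3 ← R3 + 12340/1441·R5.
R4 ← R4 − 16266/1441·R5.
Reading off the reduced rows gives u = -3, v = 0, w = 2, s = -1, t = 0.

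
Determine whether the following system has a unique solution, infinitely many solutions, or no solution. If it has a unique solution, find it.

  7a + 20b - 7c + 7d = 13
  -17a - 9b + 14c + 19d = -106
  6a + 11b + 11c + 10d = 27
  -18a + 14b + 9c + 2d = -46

a = 4, b = 1, c = 2, d = -3

Row-reduce the augmented matrix:
R1 ← R1 / (7).
R2 ← R2 + 17·R1.
R3 ← R3 − 6·R1.
R4 ← R4 + 18·R1.
R2 ← R2 / (277/7).
R1 ← R1 − 20/7·R2.
R3 ← R3 + 43/7·R2.
R4 ← R4 − 458/7·R2.
R3 ← R3 / (4580/277).
R1 ← R1 + 217/277·R3.
R2 ← R2 + 21/277·R3.
R4 ← R4 + 1119/277·R3.
R4 ← R4 / (-42572/1145).
R1 ← R1 + 1311/1145·R4.
R2 ← R2 − 1092/1145·R4.
R3 ← R3 − 664/1145·R4.
Reading off the reduced rows gives a = 4, b = 1, c = 2, d = -3.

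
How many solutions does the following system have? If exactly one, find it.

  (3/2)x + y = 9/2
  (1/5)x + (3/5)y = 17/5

From equation 1: y = 9/2 − 3/2·x.
Substitute into equation 2 and solve: x = -1.
Then y = 6.

x = -1, y = 6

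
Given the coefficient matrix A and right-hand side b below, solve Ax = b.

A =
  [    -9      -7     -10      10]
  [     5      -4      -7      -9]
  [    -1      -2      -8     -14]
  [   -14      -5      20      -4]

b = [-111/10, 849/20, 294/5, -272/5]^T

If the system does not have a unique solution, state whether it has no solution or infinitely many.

x_1 = 2/5, x_2 = 1, x_3 = -11/4, x_4 = -14/5

Row-reduce the augmented matrix:
R1 ← R1 / (-9).
R2 ← R2 − 5·R1.
R3 ← R3 + 1·R1.
R4 ← R4 + 14·R1.
R2 ← R2 / (-71/9).
R1 ← R1 − 7/9·R2.
R3 ← R3 + 11/9·R2.
R4 ← R4 − 53/9·R2.
R3 ← R3 / (-351/71).
R1 ← R1 + 9/71·R3.
R2 ← R2 − 113/71·R3.
R4 ← R4 − 1859/71·R3.
R4 ← R4 / (-298/3).
R1 ← R1 + 14/13·R4.
R2 ← R2 + 166/39·R4.
R3 ← R3 − 115/39·R4.
Reading off the reduced rows gives x_1 = 2/5, x_2 = 1, x_3 = -11/4, x_4 = -14/5.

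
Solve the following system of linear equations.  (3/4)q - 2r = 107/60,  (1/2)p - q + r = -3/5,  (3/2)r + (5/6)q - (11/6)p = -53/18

p = 4/3, q = 3/5, r = -2/3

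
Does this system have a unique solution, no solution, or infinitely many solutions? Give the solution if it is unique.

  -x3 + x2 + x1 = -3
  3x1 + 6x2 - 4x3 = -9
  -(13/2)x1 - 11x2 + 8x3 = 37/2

no solution

Row-reduce:
R2 ← R2 − 3·R1.
R3 ← R3 + 13/2·R1.
R2 ← R2 / (3).
R1 ← R1 − 1·R2.
R3 ← R3 + 9/2·R2.
Row 3 reduces to 0 = -1, a contradiction. The system is inconsistent.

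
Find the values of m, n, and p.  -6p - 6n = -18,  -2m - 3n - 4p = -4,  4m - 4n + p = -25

m = -2, n = 4, p = -1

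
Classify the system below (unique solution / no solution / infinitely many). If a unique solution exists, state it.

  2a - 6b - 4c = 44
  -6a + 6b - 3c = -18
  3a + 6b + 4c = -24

Row-reduce the augmented matrix:
R1 ← R1 / (2).
R2 ← R2 + 6·R1.
R3 ← R3 − 3·R1.
R2 ← R2 / (-12).
R1 ← R1 + 3·R2.
R3 ← R3 − 15·R2.
R3 ← R3 / (-35/4).
R1 ← R1 − 7/4·R3.
R2 ← R2 − 5/4·R3.
Reading off the reduced rows gives a = 4, b = -2, c = -6.

a = 4, b = -2, c = -6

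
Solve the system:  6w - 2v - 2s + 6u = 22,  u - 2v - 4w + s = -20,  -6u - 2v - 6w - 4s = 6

infinitely many solutions

Row-reduce:
R1 ← R1 / (6).
R2 ← R2 − 1·R1.
R3 ← R3 + 6·R1.
R2 ← R2 / (-5/3).
R1 ← R1 + 1/3·R2.
R3 ← R3 + 4·R2.
R3 ← R3 / (12).
R1 ← R1 − 2·R3.
R2 ← R2 − 3·R3.
Rank is 3 with 4 unknowns, leaving s free.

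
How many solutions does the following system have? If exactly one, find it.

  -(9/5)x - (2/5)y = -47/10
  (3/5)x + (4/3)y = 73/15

x = 2, y = 11/4

Row-reduce the augmented matrix:
R1 ← R1 / (-9/5).
R2 ← R2 − 3/5·R1.
R2 ← R2 / (6/5).
R1 ← R1 − 2/9·R2.
Reading off the reduced rows gives x = 2, y = 11/4.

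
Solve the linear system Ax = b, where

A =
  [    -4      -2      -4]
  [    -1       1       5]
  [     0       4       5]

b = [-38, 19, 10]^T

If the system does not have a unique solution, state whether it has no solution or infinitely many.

Row-reduce the augmented matrix:
R1 ← R1 / (-4).
R2 ← R2 + 1·R1.
R2 ← R2 / (3/2).
R1 ← R1 − 1/2·R2.
R3 ← R3 − 4·R2.
R3 ← R3 / (-11).
R1 ← R1 + 1·R3.
R2 ← R2 − 4·R3.
Reading off the reduced rows gives x_1 = 6, x_2 = -5, x_3 = 6.

x_1 = 6, x_2 = -5, x_3 = 6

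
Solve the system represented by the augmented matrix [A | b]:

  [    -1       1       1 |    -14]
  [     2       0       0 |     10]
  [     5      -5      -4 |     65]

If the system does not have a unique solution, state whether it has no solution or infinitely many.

x_1 = 5, x_2 = -4, x_3 = -5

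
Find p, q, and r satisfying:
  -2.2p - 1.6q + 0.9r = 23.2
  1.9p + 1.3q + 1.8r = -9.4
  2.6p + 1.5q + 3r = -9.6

p = -6, q = -4, r = 4

Row-reduce the augmented matrix:
R1 ← R1 / (-11/5).
R2 ← R2 − 19/10·R1.
R3 ← R3 − 13/5·R1.
R2 ← R2 / (-9/110).
R1 ← R1 − 8/11·R2.
R3 ← R3 + 43/110·R2.
R3 ← R3 / (-33/4).
R1 ← R1 − 45/2·R3.
R2 ← R2 + 63/2·R3.
Reading off the reduced rows gives p = -6, q = -4, r = 4.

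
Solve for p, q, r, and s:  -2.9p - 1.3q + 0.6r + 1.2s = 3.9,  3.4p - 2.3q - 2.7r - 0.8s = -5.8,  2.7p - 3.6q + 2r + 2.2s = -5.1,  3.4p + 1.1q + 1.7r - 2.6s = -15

Row-reduce the augmented matrix:
R1 ← R1 / (-29/10).
R2 ← R2 − 17/5·R1.
R3 ← R3 − 27/10·R1.
R4 ← R4 − 17/5·R1.
R2 ← R2 / (-1109/290).
R1 ← R1 − 13/29·R2.
R3 ← R3 + 279/58·R2.
R4 ← R4 + 123/290·R2.
R3 ← R3 / (56227/11090).
R1 ← R1 + 489/1109·R3.
R2 ← R2 − 579/1109·R3.
R4 ← R4 − 2911/1109·R3.
R4 ← R4 / (-726057/281135).
R1 ← R1 + 6778/56227·R4.
R2 ← R2 + 23710/56227·R4.
R3 ← R3 − 28322/56227·R4.
Reading off the reduced rows gives p = -1, q = 2, r = -2, s = 4.

p = -1, q = 2, r = -2, s = 4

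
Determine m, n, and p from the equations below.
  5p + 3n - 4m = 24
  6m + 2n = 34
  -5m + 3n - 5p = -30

Row-reduce the augmented matrix:
R1 ← R1 / (-4).
R2 ← R2 − 6·R1.
R3 ← R3 + 5·R1.
R2 ← R2 / (13/2).
R1 ← R1 + 3/4·R2.
R3 ← R3 + 3/4·R2.
R3 ← R3 / (-135/13).
R1 ← R1 + 5/13·R3.
R2 ← R2 − 15/13·R3.
Reading off the reduced rows gives m = 4, n = 5, p = 5.

m = 4, n = 5, p = 5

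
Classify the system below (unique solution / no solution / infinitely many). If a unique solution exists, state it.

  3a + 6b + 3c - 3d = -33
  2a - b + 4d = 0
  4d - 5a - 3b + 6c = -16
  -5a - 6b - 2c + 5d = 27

Row-reduce the augmented matrix:
R1 ← R1 / (3).
R2 ← R2 − 2·R1.
R3 ← R3 + 5·R1.
R4 ← R4 + 5·R1.
R2 ← R2 / (-5).
R1 ← R1 − 2·R2.
R3 ← R3 − 7·R2.
R4 ← R4 − 4·R2.
R3 ← R3 / (41/5).
R1 ← R1 − 1/5·R3.
R2 ← R2 − 2/5·R3.
R4 ← R4 − 7/5·R3.
R4 ← R4 / (145/41).
R1 ← R1 − 50/41·R4.
R2 ← R2 + 64/41·R4.
R3 ← R3 − 37/41·R4.
Reading off the reduced rows gives a = 0, b = -4, c = -4, d = -1.

a = 0, b = -4, c = -4, d = -1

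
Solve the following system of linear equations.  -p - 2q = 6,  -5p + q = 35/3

From equation 1: p = -6 − 2·q.
Substitute into equation 2 and solve: q = -5/3.
Then p = -8/3.

p = -8/3, q = -5/3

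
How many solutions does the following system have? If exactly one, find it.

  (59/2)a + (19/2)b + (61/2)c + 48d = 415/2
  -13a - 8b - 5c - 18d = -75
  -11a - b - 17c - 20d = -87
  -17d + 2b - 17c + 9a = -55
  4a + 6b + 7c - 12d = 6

Row-reduce:
R1 ← R1 / (59/2).
R2 ← R2 + 13·R1.
R3 ← R3 + 11·R1.
R4 ← R4 − 9·R1.
R5 ← R5 − 4·R1.
R2 ← R2 / (-225/59).
R1 ← R1 − 19/59·R2.
R3 ← R3 − 150/59·R2.
R4 ← R4 + 53/59·R2.
R5 ← R5 − 278/59·R2.
Swap R3 and R4.
R3 ← R3 / (-2122/75).
R1 ← R1 − 131/75·R3.
R2 ← R2 + 166/75·R3.
R5 ← R5 − 997/75·R3.
Swap R4 and R5.
R4 ← R4 / (-63299/2122).
R1 ← R1 + 225/2122·R4.
R2 ← R2 − 1811/1061·R4.
R3 ← R3 − 2429/2122·R4.
Row 5 reduces to 0 = 4/3, a contradiction. The system is inconsistent.

no solution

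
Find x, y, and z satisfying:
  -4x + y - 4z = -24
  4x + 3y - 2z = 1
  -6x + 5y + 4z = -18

Row-reduce the augmented matrix:
R1 ← R1 / (-4).
R2 ← R2 − 4·R1.
R3 ← R3 + 6·R1.
R2 ← R2 / (4).
R1 ← R1 + 1/4·R2.
R3 ← R3 − 7/2·R2.
R3 ← R3 / (61/4).
R1 ← R1 − 5/8·R3.
R2 ← R2 + 3/2·R3.
Reading off the reduced rows gives x = 3, y = -2, z = 5/2.

x = 3, y = -2, z = 5/2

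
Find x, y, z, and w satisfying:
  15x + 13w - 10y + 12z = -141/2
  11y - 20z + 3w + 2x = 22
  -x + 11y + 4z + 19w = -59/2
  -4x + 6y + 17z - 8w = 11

x = -3/2, y = 1, z = -1, w = -2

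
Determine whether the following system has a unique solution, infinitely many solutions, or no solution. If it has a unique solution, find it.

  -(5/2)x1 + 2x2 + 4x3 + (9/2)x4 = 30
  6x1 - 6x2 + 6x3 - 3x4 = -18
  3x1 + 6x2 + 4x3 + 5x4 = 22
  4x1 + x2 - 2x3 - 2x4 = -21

no solution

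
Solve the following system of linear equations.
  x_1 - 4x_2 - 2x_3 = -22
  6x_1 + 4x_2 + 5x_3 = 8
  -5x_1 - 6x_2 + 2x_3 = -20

x_1 = -2, x_2 = 5, x_3 = 0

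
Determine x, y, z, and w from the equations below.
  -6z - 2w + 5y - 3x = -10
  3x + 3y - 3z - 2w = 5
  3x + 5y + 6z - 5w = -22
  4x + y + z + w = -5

x = 2, y = -6, z = -3, w = -4

Row-reduce the augmented matrix:
R1 ← R1 / (-3).
R2 ← R2 − 3·R1.
R3 ← R3 − 3·R1.
R4 ← R4 − 4·R1.
R2 ← R2 / (8).
R1 ← R1 + 5/3·R2.
R3 ← R3 − 10·R2.
R4 ← R4 − 23/3·R2.
R3 ← R3 / (45/4).
R1 ← R1 − 1/8·R3.
R2 ← R2 + 9/8·R3.
R4 ← R4 − 13/8·R3.
R4 ← R4 / (221/90).
R1 ← R1 + 13/90·R4.
R2 ← R2 + 7/10·R4.
R3 ← R3 + 8/45·R4.
Reading off the reduced rows gives x = 2, y = -6, z = -3, w = -4.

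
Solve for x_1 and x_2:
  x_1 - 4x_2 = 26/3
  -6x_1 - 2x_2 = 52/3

x_1 = -2, x_2 = -8/3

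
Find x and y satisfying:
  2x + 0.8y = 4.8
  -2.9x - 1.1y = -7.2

x = 4, y = -4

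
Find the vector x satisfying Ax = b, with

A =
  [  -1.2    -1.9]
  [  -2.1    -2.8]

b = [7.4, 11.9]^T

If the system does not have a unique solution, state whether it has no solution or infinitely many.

x_1 = -3, x_2 = -2

Row-reduce the augmented matrix:
R1 ← R1 / (-6/5).
R2 ← R2 + 21/10·R1.
R2 ← R2 / (21/40).
R1 ← R1 − 19/12·R2.
Reading off the reduced rows gives x_1 = -3, x_2 = -2.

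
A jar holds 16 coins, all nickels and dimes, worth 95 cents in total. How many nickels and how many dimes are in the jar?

nickels: 13, dimes: 3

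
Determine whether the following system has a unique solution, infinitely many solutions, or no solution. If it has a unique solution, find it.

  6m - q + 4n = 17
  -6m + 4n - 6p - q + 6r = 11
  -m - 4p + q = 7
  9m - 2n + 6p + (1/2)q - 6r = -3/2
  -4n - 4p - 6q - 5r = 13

Row-reduce:
R1 ← R1 / (6).
R2 ← R2 + 6·R1.
R3 ← R3 + 1·R1.
R4 ← R4 − 9·R1.
R2 ← R2 / (8).
R1 ← R1 − 2/3·R2.
R3 ← R3 − 2/3·R2.
R4 ← R4 + 8·R2.
R5 ← R5 + 4·R2.
R3 ← R3 / (-7/2).
R1 ← R1 − 1/2·R3.
R2 ← R2 + 3/4·R3.
R5 ← R5 + 7·R3.
Swap R4 and R5.
R4 ← R4 / (-9).
R1 ← R1 − 1/7·R4.
R2 ← R2 + 13/28·R4.
R3 ← R3 + 2/7·R4.
Row 5 reduces to 0 = 1, a contradiction. The system is inconsistent.

no solution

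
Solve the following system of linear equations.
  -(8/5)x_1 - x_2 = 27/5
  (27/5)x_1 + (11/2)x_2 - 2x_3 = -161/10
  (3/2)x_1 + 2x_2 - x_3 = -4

Row-reduce:
R1 ← R1 / (-8/5).
R2 ← R2 − 27/5·R1.
R3 ← R3 − 3/2·R1.
R2 ← R2 / (17/8).
R1 ← R1 − 5/8·R2.
R3 ← R3 − 17/16·R2.
Rank is 2 with 3 unknowns, leaving x_3 free.

infinitely many solutions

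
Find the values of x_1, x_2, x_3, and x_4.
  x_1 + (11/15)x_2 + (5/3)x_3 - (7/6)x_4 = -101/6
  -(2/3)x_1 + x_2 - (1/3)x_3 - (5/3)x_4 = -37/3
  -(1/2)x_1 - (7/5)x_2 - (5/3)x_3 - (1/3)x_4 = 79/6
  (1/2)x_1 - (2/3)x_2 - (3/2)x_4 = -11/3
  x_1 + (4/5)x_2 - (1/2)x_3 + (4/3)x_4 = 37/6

x_1 = 1, x_2 = -5, x_3 = -5, x_4 = 5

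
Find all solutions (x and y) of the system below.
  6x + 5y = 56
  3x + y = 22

x = 6, y = 4

Row-reduce the augmented matrix:
R1 ← R1 / (6).
R2 ← R2 − 3·R1.
R2 ← R2 / (-3/2).
R1 ← R1 − 5/6·R2.
Reading off the reduced rows gives x = 6, y = 4.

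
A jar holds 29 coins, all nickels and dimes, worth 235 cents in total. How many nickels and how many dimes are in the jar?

Let n = nickels, d = dimes.
  n + d = 29
  5n + 10d = 235
From equation 1: n = 29 − d.
Substitute into equation 2 and solve: d = 18.
Then n = 11.

nickels: 11, dimes: 18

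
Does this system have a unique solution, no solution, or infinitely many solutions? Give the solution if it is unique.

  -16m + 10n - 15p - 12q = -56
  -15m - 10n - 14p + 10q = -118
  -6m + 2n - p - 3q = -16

infinitely many solutions

Row-reduce:
R1 ← R1 / (-16).
R2 ← R2 + 15·R1.
R3 ← R3 + 6·R1.
R2 ← R2 / (-155/8).
R1 ← R1 + 5/8·R2.
R3 ← R3 + 7/4·R2.
R3 ← R3 / (716/155).
R1 ← R1 − 29/31·R3.
R2 ← R2 + 1/310·R3.
Rank is 3 with 4 unknowns, leaving q free.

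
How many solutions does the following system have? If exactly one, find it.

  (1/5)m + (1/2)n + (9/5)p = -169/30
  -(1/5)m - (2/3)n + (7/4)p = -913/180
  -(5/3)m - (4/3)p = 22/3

m = -2, n = 1/3, p = -3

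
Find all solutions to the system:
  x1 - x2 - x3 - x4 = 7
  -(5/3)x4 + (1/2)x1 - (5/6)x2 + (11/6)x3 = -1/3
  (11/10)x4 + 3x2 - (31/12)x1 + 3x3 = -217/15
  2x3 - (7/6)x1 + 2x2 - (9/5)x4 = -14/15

Row-reduce:
R2 ← R2 − 1/2·R1.
R3 ← R3 + 31/12·R1.
R4 ← R4 + 7/6·R1.
R2 ← R2 / (-1/3).
R1 ← R1 + 1·R2.
R3 ← R3 − 5/12·R2.
R4 ← R4 − 5/6·R2.
R3 ← R3 / (10/3).
R1 ← R1 + 8·R3.
R2 ← R2 + 7·R3.
R4 ← R4 − 20/3·R3.
Rank is 3 with 4 unknowns, leaving x4 free.

infinitely many solutions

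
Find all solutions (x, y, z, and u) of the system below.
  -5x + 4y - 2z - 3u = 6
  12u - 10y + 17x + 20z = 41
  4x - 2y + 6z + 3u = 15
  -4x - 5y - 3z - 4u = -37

no solution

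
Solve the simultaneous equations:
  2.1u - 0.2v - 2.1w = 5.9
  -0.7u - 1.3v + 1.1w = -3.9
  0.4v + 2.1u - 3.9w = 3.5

u = 5, v = 2, w = 2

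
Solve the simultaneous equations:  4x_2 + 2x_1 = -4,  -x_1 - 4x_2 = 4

x_1 = 0, x_2 = -1

Row-reduce the augmented matrix:
R1 ← R1 / (2).
R2 ← R2 + 1·R1.
R2 ← R2 / (-2).
R1 ← R1 − 2·R2.
Reading off the reduced rows gives x_1 = 0, x_2 = -1.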